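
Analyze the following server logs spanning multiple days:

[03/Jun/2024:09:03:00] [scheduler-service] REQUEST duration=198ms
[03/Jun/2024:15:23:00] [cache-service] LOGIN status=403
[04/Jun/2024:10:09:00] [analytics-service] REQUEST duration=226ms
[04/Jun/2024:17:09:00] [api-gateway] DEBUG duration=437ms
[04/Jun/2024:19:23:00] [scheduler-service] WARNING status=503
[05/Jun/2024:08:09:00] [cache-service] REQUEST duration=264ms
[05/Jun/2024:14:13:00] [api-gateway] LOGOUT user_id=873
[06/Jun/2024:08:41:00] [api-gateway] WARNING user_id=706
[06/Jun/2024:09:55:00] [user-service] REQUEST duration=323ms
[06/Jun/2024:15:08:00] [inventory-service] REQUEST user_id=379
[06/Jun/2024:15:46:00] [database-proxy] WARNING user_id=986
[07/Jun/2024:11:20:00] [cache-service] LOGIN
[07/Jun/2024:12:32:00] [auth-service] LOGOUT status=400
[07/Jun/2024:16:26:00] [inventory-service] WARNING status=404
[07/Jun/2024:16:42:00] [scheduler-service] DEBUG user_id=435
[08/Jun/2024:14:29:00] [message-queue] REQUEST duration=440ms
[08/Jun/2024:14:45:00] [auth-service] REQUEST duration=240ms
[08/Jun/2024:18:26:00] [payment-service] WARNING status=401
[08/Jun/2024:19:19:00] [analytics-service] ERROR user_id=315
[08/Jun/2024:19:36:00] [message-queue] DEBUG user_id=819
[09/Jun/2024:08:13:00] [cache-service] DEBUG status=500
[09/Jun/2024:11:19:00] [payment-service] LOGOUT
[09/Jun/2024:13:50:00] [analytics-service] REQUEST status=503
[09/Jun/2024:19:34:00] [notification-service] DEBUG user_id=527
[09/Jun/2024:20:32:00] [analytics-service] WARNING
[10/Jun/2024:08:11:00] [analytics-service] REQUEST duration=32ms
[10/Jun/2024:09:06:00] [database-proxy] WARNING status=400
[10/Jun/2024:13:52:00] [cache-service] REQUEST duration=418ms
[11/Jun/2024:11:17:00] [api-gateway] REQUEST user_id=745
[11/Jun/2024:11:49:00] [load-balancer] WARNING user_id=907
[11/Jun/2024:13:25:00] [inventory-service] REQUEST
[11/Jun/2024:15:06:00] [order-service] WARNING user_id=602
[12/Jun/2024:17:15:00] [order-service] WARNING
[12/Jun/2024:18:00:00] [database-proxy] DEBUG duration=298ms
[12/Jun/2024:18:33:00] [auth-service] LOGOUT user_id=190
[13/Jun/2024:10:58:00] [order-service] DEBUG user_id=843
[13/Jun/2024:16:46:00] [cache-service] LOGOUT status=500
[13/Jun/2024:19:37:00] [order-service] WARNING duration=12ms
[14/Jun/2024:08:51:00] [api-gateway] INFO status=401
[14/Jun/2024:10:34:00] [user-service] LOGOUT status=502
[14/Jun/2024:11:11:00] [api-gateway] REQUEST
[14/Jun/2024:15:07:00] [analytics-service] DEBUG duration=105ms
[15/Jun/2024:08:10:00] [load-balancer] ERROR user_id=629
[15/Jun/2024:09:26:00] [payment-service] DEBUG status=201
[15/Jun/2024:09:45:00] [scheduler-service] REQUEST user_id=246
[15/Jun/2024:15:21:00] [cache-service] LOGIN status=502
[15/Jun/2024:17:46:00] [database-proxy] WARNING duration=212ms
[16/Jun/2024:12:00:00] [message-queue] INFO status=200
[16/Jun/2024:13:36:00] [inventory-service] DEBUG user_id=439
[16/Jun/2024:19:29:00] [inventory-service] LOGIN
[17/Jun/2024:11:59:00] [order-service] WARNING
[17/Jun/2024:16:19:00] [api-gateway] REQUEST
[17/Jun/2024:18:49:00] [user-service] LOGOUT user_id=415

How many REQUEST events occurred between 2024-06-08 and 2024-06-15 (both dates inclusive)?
9

To filter by date range:

1. Date range: 2024-06-08 through 2024-06-15, both dates inclusive
2. Filter for REQUEST events whose date falls in this range
3. Count matching events: 9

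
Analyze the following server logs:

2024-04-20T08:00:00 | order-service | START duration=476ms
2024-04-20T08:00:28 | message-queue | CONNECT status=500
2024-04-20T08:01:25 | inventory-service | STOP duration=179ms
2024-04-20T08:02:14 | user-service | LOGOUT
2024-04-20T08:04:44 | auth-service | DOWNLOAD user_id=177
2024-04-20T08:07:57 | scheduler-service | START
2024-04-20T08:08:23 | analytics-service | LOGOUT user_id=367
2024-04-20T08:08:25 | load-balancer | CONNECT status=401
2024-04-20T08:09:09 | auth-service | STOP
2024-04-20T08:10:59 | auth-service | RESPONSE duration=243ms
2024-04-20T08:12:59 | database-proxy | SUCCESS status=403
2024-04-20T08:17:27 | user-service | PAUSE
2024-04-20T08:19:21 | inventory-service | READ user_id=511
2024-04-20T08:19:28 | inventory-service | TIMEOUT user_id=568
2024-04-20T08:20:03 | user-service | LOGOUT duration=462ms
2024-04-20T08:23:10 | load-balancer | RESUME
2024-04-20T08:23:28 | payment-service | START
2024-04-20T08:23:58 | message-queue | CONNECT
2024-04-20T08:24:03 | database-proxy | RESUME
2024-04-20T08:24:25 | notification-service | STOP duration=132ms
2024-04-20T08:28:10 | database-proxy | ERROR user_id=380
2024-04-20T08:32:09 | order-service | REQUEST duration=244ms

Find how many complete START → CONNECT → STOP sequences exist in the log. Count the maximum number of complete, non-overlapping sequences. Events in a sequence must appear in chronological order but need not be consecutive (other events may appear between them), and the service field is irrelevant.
3

To count sequences:

1. Look for pattern: START → CONNECT → STOP
2. Greedily scan the log in chronological order, matching each sequence element in turn (ignoring service)
3. Each time the full pattern completes, increment the count and restart matching from the next event
4. Complete non-overlapping sequences found: 3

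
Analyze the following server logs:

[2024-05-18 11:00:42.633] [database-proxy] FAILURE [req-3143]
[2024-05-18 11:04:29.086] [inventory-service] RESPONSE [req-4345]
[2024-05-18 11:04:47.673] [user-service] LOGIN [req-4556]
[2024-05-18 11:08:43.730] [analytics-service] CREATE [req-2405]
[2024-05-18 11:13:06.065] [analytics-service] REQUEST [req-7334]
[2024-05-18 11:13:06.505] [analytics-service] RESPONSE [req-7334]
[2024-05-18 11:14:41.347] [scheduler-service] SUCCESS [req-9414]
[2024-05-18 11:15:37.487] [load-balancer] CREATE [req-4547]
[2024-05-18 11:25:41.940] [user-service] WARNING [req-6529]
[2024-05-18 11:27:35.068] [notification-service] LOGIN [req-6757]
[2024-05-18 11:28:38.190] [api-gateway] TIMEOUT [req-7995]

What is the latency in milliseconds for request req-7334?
440

To calculate latency:

1. Find REQUEST with id req-7334: 2024-05-18 11:13:06.065
2. Find RESPONSE with id req-7334: 2024-05-18 11:13:06.505
3. Latency: 2024-05-18 11:13:06.505 - 2024-05-18 11:13:06.065 = 440ms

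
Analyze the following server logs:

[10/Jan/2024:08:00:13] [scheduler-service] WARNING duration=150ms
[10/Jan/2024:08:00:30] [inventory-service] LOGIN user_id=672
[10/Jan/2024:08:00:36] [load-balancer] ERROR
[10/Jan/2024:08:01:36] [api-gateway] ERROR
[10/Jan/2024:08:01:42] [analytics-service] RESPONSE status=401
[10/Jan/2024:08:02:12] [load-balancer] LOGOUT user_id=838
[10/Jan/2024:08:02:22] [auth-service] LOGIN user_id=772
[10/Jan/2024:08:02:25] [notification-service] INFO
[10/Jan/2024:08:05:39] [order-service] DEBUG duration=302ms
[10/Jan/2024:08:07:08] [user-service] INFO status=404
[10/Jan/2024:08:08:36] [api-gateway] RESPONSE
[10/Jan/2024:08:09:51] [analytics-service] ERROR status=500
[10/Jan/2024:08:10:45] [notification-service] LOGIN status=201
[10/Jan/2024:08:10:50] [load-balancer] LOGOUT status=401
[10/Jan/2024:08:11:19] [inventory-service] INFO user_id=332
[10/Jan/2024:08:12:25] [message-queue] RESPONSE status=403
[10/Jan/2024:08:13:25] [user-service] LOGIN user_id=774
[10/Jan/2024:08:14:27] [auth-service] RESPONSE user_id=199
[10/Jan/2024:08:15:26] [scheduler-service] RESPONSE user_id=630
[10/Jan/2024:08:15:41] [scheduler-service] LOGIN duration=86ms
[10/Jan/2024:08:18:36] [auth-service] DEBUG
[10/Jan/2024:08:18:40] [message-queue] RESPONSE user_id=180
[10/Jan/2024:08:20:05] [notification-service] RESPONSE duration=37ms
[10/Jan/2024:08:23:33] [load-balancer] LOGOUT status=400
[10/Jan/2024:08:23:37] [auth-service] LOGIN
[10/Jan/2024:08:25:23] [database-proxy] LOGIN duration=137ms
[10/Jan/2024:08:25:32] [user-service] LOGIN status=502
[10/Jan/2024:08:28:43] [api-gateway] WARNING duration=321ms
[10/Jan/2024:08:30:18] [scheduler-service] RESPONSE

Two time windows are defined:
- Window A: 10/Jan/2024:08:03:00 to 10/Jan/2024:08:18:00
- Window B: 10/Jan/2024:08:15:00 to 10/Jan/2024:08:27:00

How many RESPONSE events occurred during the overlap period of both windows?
1

To find overlap events:

1. Window A: 10/Jan/2024:08:03:00 to 10/Jan/2024:08:18:00
2. Window B: 10/Jan/2024:08:15:00 to 10/Jan/2024:08:27:00
3. Overlap period: 10/Jan/2024:08:15:00 to 10/Jan/2024:08:18:00
4. Count RESPONSE events in overlap: 1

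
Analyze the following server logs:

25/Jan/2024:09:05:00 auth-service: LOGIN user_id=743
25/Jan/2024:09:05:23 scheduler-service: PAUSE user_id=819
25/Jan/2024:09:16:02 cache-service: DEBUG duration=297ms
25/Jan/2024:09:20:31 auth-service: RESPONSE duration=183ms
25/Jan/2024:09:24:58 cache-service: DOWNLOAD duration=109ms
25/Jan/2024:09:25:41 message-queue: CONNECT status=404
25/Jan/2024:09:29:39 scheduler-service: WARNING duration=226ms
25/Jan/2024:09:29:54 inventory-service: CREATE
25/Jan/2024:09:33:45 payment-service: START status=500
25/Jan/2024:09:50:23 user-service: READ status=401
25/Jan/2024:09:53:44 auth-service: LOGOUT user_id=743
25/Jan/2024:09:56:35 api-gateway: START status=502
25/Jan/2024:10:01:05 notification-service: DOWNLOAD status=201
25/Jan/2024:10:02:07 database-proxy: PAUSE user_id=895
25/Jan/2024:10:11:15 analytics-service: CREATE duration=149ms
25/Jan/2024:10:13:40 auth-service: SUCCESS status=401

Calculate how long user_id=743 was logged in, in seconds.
2924

To calculate session duration:

1. Find LOGIN event for user_id=743: 25/Jan/2024:09:05:00
2. Find LOGOUT event for user_id=743: 25/Jan/2024:09:53:44
3. Session duration: 25/Jan/2024:09:53:44 - 25/Jan/2024:09:05:00 = 2924 seconds (48 minutes)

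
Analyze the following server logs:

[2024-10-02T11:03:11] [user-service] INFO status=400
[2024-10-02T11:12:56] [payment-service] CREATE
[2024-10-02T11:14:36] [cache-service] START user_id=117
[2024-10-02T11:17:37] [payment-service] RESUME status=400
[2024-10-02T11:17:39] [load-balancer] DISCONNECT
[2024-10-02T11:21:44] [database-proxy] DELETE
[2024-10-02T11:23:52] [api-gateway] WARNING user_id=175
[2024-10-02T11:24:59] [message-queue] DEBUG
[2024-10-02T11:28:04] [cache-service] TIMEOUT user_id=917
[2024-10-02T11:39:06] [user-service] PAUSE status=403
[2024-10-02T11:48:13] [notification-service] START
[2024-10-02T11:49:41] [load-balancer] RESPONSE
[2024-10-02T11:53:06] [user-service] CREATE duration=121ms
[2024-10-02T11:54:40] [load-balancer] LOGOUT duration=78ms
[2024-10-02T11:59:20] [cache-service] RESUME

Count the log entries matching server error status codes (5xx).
0

To find matching entries:

1. Pattern to match: server error status codes (5xx)
2. Scan each log entry for the pattern
3. Count matches: 0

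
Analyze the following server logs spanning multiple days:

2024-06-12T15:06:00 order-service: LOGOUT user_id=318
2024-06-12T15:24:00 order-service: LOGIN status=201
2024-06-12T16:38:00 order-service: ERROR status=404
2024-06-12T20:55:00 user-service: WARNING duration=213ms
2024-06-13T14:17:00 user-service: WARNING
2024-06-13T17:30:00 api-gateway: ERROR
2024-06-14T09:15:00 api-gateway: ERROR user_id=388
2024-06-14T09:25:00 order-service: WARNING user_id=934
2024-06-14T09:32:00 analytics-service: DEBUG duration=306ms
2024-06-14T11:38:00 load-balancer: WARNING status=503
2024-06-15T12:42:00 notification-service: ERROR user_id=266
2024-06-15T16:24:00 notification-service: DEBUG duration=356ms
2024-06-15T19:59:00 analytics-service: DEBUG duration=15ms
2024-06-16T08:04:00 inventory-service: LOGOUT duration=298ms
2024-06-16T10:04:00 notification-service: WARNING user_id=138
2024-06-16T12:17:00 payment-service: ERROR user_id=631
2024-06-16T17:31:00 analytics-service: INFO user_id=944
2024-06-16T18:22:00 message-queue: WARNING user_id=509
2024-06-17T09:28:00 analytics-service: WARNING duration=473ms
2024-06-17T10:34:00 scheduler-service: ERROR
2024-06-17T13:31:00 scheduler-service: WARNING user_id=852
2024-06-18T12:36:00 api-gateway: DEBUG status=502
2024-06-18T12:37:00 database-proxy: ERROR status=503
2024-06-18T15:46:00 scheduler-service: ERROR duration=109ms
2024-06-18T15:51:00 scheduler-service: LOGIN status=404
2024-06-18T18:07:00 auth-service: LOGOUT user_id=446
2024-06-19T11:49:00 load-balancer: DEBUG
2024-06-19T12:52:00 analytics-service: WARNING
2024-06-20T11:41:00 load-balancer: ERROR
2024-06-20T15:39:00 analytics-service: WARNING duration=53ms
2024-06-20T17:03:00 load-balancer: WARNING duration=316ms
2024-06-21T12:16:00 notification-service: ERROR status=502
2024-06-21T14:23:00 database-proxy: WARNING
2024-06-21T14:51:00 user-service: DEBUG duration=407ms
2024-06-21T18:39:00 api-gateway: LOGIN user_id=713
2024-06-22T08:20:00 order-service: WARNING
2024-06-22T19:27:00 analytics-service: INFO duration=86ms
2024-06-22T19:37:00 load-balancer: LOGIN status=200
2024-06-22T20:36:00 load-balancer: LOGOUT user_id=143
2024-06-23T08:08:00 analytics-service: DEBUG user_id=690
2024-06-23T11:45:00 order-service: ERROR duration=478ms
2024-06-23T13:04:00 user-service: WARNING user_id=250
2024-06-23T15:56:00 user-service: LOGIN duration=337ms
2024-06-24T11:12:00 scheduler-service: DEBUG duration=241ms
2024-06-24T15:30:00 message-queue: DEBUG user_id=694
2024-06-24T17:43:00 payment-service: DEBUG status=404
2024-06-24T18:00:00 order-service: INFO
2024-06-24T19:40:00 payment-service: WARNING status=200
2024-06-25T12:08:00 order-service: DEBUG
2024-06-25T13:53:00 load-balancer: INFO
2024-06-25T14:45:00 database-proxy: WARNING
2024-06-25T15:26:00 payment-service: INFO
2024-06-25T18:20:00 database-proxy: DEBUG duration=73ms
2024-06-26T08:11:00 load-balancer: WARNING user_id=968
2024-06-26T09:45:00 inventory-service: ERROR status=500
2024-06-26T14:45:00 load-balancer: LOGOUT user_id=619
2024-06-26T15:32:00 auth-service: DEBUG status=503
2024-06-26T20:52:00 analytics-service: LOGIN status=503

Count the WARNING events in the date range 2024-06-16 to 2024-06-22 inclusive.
9

To filter by date range:

1. Date range: 2024-06-16 through 2024-06-22, both dates inclusive
2. Filter for WARNING events whose date falls in this range
3. Count matching events: 9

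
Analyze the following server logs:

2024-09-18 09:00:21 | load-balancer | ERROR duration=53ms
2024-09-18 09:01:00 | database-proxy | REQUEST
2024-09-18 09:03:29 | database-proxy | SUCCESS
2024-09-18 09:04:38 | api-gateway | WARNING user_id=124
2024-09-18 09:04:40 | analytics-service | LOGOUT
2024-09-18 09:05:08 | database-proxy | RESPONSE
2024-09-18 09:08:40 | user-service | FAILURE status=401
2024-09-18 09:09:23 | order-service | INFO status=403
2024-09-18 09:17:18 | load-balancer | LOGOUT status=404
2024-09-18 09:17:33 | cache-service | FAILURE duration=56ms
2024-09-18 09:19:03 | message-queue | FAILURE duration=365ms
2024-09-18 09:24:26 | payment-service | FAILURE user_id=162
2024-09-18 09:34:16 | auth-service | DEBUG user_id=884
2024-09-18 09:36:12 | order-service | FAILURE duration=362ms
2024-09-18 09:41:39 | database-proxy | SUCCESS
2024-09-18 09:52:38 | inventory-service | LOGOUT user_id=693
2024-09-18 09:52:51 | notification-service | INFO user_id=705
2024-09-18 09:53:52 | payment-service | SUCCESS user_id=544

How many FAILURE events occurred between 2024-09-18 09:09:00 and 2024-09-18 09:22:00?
2

To count events in the time window:

1. Window boundaries: 2024-09-18 09:09:00 to 2024-09-18 09:22:00
2. Filter for FAILURE events within this window
3. Count matching events: 2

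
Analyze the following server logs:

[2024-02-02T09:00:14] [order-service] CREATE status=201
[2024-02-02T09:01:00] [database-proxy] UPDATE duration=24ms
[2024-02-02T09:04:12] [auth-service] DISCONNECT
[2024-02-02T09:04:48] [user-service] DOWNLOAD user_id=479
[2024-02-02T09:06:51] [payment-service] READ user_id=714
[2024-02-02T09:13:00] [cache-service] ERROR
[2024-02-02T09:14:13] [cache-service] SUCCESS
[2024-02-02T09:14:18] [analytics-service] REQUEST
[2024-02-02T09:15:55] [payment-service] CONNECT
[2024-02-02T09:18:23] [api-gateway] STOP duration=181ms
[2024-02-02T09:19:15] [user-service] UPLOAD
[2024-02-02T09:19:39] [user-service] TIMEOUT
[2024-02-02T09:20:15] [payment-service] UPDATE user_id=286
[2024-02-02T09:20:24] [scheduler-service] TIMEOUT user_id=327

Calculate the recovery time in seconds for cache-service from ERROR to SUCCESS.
73

To calculate recovery time:

1. Find ERROR event for cache-service: 2024-02-02T09:13:00
2. Find next SUCCESS event for cache-service: 2024-02-02T09:14:13
3. Recovery time: 2024-02-02T09:14:13 - 2024-02-02T09:13:00 = 73 seconds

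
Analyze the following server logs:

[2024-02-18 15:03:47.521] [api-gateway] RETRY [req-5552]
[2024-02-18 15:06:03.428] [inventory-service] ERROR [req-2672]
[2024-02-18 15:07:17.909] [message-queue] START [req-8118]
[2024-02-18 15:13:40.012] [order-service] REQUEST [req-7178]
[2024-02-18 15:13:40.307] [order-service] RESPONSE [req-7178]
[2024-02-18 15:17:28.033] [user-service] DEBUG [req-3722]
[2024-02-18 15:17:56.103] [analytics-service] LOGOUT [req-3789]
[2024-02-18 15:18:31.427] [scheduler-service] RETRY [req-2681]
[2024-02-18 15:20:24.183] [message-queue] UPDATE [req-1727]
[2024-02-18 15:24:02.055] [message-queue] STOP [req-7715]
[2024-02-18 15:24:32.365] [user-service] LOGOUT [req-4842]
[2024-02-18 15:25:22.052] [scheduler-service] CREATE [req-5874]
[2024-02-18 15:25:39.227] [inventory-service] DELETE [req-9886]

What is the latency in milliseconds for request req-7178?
295

To calculate latency:

1. Find REQUEST with id req-7178: 2024-02-18 15:13:40.012
2. Find RESPONSE with id req-7178: 2024-02-18 15:13:40.307
3. Latency: 2024-02-18 15:13:40.307 - 2024-02-18 15:13:40.012 = 295ms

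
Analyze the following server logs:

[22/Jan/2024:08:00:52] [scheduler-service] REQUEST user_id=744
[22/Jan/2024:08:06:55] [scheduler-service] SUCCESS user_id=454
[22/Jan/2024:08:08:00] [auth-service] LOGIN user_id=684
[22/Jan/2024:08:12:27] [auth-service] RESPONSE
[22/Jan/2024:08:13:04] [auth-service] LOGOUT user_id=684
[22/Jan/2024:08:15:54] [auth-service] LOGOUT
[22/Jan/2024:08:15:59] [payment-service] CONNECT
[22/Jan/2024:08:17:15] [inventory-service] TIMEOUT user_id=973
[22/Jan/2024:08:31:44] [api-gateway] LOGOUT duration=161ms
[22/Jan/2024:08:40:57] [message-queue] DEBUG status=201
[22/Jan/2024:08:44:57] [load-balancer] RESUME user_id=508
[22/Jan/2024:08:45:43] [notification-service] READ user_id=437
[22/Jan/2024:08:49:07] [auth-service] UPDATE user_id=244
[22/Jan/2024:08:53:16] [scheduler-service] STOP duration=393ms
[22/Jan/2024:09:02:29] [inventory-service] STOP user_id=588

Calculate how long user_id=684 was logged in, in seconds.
304

To calculate session duration:

1. Find LOGIN event for user_id=684: 22/Jan/2024:08:08:00
2. Find LOGOUT event for user_id=684: 22/Jan/2024:08:13:04
3. Session duration: 22/Jan/2024:08:13:04 - 22/Jan/2024:08:08:00 = 304 seconds (5 minutes)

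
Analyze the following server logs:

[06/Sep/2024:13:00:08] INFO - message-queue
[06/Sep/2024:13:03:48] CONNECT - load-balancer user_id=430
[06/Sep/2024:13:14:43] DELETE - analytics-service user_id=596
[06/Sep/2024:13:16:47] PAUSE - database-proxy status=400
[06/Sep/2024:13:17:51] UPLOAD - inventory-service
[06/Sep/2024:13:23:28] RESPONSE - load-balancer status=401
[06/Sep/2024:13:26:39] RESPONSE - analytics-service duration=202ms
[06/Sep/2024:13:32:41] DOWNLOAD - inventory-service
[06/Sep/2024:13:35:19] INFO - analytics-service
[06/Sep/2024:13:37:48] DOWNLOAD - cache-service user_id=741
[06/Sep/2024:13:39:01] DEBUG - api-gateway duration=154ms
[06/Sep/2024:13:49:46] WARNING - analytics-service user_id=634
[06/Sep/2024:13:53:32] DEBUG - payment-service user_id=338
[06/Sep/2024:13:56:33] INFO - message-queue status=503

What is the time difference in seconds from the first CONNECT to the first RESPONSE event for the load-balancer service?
1180

To find the time between events:

1. Locate the first CONNECT event for load-balancer: 06/Sep/2024:13:03:48
2. Locate the first RESPONSE event for load-balancer: 06/Sep/2024:13:23:28
3. Calculate the difference: 06/Sep/2024:13:23:28 - 06/Sep/2024:13:03:48 = 1180 seconds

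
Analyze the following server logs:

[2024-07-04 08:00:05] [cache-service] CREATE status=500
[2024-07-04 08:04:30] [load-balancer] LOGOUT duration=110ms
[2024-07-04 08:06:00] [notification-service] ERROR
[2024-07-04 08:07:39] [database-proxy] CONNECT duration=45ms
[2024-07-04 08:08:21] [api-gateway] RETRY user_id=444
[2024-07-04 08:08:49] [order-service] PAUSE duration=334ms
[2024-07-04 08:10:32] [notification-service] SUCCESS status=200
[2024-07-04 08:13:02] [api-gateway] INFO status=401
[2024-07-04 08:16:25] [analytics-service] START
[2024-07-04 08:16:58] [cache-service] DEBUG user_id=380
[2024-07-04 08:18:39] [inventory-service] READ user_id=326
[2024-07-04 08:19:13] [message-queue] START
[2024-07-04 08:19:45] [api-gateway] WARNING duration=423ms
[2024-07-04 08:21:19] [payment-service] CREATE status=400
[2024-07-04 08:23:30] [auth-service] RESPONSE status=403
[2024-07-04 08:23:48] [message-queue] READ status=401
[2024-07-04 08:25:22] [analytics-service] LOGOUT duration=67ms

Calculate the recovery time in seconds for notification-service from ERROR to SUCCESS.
272

To calculate recovery time:

1. Find ERROR event for notification-service: 2024-07-04 08:06:00
2. Find next SUCCESS event for notification-service: 2024-07-04 08:10:32
3. Recovery time: 2024-07-04 08:10:32 - 2024-07-04 08:06:00 = 272 seconds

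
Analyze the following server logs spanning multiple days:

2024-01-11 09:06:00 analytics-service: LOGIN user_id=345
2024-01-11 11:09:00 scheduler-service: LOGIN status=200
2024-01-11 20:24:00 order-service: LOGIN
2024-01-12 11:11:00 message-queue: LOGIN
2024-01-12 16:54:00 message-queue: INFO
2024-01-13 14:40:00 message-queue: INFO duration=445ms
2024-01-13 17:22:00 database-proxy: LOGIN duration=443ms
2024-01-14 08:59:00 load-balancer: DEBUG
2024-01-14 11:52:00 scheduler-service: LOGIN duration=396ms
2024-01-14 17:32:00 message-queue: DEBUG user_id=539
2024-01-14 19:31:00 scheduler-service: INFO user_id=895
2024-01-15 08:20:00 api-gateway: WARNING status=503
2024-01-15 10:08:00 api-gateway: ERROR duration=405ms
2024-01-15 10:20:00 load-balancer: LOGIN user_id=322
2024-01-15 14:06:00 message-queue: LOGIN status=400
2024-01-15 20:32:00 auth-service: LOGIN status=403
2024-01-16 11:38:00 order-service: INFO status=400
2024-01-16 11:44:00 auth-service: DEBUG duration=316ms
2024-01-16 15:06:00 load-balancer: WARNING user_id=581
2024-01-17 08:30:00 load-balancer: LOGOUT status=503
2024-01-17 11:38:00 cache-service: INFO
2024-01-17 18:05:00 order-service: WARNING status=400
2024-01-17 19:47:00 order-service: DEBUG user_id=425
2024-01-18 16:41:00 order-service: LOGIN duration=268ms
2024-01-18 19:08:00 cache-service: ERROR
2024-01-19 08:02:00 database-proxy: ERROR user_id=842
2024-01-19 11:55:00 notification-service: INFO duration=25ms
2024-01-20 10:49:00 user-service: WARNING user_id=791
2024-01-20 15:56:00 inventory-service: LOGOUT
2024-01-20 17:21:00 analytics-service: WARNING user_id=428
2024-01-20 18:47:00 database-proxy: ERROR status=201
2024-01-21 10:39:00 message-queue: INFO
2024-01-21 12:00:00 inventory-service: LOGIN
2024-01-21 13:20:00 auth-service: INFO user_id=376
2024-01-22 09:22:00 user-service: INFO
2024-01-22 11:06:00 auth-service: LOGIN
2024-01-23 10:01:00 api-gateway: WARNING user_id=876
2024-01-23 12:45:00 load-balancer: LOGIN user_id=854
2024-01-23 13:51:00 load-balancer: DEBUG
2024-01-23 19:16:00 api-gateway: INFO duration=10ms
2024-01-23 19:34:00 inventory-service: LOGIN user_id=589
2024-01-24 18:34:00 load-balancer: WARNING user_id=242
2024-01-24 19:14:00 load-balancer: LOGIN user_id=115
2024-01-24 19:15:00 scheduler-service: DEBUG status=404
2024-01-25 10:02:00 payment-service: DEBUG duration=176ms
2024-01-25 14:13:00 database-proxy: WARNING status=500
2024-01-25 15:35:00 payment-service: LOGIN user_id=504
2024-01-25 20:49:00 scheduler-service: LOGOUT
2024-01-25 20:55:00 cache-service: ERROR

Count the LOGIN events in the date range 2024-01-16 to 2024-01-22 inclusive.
3

To filter by date range:

1. Date range: 2024-01-16 through 2024-01-22, both dates inclusive
2. Filter for LOGIN events whose date falls in this range
3. Count matching events: 3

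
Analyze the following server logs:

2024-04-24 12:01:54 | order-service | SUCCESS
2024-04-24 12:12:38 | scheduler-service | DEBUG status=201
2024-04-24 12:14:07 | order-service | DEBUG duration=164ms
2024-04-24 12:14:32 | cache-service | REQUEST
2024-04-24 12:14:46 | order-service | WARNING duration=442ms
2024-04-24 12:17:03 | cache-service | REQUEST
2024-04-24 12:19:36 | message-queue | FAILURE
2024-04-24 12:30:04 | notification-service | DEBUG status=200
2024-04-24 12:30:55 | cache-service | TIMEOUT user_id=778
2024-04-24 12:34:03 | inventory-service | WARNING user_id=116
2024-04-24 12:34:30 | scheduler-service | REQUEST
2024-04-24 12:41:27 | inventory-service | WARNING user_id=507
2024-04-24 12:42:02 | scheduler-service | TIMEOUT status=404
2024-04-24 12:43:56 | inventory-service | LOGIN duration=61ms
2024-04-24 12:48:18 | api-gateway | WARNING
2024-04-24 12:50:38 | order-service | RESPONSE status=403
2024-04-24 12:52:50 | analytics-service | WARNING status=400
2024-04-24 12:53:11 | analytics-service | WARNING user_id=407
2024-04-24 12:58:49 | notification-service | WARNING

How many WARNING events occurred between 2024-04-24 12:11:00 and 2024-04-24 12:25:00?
1

To count events in the time window:

1. Window boundaries: 2024-04-24 12:11:00 to 2024-04-24 12:25:00
2. Filter for WARNING events within this window
3. Count matching events: 1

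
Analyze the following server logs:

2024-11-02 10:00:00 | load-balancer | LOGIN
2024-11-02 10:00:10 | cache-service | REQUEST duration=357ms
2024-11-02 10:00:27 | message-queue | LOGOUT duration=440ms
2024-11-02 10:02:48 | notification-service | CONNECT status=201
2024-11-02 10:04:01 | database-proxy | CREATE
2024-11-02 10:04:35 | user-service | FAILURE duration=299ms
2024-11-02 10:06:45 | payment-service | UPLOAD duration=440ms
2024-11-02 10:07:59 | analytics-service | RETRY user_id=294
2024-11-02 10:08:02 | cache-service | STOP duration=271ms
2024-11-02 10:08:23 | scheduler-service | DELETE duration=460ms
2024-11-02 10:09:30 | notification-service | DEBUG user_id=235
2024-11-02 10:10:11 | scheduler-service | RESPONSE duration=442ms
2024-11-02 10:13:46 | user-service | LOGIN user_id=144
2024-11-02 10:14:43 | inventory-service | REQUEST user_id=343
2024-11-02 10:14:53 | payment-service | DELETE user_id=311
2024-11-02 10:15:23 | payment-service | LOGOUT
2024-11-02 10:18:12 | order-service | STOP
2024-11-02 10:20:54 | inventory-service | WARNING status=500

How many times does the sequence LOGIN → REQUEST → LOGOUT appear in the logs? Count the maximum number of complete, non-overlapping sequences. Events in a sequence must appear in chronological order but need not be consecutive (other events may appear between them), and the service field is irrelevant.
2

To count sequences:

1. Look for pattern: LOGIN → REQUEST → LOGOUT
2. Greedily scan the log in chronological order, matching each sequence element in turn (ignoring service)
3. Each time the full pattern completes, increment the count and restart matching from the next event
4. Complete non-overlapping sequences found: 2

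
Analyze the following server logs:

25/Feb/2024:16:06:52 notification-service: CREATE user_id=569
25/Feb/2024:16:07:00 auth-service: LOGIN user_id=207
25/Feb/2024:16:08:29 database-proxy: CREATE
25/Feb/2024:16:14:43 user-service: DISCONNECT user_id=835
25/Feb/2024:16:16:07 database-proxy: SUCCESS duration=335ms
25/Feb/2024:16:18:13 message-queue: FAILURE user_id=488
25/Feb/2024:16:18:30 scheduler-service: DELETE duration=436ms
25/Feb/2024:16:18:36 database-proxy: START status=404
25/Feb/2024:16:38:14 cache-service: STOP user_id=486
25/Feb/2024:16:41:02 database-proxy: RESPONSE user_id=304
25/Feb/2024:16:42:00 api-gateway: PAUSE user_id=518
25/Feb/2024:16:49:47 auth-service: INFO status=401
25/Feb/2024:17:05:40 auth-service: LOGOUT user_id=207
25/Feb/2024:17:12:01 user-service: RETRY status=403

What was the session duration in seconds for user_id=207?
3520

To calculate session duration:

1. Find LOGIN event for user_id=207: 25/Feb/2024:16:07:00
2. Find LOGOUT event for user_id=207: 25/Feb/2024:17:05:40
3. Session duration: 25/Feb/2024:17:05:40 - 25/Feb/2024:16:07:00 = 3520 seconds (58 minutes)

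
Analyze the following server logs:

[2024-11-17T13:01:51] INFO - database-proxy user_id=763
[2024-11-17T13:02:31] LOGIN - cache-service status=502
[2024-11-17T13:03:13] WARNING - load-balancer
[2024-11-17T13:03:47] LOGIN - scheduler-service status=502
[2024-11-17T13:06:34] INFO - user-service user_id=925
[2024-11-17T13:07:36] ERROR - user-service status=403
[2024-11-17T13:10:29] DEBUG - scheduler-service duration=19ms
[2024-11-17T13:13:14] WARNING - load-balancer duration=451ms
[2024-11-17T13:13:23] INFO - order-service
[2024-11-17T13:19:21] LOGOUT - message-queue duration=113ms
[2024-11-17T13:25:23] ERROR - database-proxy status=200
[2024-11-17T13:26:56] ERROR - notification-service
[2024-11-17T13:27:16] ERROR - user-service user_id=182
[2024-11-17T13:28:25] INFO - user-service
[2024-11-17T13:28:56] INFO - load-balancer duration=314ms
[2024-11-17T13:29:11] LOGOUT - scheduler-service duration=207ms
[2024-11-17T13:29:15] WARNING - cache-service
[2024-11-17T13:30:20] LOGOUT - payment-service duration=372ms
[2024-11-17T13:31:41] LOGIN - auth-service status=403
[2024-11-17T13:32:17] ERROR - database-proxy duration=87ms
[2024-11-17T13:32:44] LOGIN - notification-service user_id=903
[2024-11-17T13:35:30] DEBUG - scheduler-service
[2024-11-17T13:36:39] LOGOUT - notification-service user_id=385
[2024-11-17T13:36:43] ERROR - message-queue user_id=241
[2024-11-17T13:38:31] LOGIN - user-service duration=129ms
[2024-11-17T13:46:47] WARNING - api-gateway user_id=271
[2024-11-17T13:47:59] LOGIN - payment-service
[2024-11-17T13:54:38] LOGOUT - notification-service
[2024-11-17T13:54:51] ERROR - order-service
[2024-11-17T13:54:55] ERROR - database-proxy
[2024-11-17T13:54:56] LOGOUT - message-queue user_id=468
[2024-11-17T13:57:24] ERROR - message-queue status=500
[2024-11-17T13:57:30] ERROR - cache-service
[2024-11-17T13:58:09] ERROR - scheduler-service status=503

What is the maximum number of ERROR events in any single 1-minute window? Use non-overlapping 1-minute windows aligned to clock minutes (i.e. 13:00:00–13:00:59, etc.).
2

To find the burst window:

1. Divide the log period into non-overlapping 1-minute windows starting at 13:00
2. Count ERROR events in each window
3. Find the window with maximum count
4. Maximum events in a window: 2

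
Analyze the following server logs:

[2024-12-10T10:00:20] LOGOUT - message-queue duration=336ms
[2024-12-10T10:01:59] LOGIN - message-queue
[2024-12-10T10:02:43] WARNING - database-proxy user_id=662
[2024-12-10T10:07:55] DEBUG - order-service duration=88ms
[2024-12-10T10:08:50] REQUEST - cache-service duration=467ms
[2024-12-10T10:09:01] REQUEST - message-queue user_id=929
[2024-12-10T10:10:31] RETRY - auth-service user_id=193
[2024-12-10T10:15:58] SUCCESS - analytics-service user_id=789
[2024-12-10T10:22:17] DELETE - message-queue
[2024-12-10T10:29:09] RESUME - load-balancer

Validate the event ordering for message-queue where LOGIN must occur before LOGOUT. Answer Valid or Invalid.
Invalid

To validate ordering:

1. Required order: LOGIN → LOGOUT
2. Rule: LOGIN must occur before LOGOUT
3. Check actual order of events for message-queue
4. Result: Invalid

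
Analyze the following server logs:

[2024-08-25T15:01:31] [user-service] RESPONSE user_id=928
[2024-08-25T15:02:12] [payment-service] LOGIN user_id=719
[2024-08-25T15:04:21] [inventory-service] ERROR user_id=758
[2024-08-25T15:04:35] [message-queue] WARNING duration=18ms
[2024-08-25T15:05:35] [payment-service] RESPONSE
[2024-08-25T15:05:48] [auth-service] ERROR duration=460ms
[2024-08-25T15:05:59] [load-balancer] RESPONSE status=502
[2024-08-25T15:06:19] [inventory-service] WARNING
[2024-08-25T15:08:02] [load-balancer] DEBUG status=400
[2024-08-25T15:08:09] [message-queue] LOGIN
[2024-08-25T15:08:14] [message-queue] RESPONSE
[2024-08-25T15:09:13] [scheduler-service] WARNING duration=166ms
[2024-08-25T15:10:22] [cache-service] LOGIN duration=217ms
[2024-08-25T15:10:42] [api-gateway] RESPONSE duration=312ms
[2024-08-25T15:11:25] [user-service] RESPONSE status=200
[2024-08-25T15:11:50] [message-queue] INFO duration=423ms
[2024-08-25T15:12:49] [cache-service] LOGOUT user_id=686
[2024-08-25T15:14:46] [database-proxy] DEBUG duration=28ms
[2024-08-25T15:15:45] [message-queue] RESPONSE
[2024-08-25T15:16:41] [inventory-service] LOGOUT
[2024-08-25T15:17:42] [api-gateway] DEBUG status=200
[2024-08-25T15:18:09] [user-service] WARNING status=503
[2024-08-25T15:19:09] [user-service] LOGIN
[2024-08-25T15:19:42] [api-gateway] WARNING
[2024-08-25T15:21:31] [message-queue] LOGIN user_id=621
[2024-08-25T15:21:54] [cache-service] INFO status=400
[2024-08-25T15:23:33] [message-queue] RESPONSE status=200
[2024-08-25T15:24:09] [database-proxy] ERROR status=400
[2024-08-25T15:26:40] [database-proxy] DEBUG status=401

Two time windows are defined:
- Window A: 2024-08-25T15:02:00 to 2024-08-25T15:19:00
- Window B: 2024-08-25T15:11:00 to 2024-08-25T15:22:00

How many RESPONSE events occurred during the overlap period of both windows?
2

To find overlap events:

1. Window A: 2024-08-25T15:02:00 to 2024-08-25T15:19:00
2. Window B: 2024-08-25T15:11:00 to 2024-08-25T15:22:00
3. Overlap period: 2024-08-25T15:11:00 to 2024-08-25T15:19:00
4. Count RESPONSE events in overlap: 2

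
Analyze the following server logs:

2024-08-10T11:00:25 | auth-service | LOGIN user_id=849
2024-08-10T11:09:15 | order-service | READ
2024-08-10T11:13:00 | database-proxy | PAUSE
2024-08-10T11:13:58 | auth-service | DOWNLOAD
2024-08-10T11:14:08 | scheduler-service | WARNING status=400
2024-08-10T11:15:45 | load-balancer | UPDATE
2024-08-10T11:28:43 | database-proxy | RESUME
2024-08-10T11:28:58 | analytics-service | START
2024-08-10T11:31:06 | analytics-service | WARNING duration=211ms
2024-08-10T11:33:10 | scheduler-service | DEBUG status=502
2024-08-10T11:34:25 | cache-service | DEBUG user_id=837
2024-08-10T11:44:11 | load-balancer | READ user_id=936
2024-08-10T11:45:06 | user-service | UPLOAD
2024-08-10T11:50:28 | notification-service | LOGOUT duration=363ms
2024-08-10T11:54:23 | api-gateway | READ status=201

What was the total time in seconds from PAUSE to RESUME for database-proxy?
943

To calculate state duration:

1. Find PAUSE event for database-proxy: 2024-08-10T11:13:00
2. Find RESUME event for database-proxy: 2024-08-10T11:28:43
3. Calculate duration: 2024-08-10T11:28:43 - 2024-08-10T11:13:00 = 943 seconds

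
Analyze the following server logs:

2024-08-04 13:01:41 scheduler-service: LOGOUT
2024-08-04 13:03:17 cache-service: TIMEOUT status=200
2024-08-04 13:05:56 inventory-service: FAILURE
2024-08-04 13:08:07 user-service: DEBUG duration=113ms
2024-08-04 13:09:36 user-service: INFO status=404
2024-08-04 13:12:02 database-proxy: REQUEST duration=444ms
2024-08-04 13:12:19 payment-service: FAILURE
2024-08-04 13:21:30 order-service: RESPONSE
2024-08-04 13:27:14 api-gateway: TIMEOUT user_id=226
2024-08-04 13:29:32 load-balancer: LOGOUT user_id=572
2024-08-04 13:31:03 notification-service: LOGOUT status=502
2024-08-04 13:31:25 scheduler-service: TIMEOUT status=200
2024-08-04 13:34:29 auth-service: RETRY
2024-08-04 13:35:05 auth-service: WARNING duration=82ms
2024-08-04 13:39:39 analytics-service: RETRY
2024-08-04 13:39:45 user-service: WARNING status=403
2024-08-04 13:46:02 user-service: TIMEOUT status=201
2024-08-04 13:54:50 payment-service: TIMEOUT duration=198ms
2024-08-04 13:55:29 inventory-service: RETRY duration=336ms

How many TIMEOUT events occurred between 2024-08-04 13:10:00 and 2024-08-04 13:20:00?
0

To count events in the time window:

1. Window boundaries: 2024-08-04 13:10:00 to 2024-08-04 13:20:00
2. Filter for TIMEOUT events within this window
3. Count matching events: 0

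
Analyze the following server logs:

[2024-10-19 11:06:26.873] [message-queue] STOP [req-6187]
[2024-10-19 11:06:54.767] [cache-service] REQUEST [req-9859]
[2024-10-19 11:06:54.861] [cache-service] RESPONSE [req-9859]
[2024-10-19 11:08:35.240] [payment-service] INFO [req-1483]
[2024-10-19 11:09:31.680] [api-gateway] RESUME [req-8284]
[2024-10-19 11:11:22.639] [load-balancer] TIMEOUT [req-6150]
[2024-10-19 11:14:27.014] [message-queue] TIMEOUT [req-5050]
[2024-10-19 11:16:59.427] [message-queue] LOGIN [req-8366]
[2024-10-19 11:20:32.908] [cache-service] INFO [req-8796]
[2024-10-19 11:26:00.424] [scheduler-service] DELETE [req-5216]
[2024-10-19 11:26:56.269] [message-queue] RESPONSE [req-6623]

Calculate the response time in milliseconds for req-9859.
94

To calculate latency:

1. Find REQUEST with id req-9859: 2024-10-19 11:06:54.767
2. Find RESPONSE with id req-9859: 2024-10-19 11:06:54.861
3. Latency: 2024-10-19 11:06:54.861 - 2024-10-19 11:06:54.767 = 94ms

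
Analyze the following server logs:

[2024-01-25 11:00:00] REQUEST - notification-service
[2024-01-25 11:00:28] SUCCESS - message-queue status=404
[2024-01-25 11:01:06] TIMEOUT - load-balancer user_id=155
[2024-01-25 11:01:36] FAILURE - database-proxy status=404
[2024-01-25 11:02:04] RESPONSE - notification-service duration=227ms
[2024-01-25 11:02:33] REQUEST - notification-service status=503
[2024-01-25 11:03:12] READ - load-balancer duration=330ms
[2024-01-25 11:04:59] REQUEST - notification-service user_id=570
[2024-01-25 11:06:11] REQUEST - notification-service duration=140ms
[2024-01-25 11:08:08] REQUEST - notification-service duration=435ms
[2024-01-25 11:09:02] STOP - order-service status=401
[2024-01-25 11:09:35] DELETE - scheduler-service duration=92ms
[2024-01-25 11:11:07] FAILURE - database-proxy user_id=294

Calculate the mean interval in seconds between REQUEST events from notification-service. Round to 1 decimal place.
122.0

To calculate average interval:

1. Find all REQUEST events for notification-service in order
2. Calculate time gaps between consecutive events
3. Compute mean of gaps: 488 / 4 = 122.0 seconds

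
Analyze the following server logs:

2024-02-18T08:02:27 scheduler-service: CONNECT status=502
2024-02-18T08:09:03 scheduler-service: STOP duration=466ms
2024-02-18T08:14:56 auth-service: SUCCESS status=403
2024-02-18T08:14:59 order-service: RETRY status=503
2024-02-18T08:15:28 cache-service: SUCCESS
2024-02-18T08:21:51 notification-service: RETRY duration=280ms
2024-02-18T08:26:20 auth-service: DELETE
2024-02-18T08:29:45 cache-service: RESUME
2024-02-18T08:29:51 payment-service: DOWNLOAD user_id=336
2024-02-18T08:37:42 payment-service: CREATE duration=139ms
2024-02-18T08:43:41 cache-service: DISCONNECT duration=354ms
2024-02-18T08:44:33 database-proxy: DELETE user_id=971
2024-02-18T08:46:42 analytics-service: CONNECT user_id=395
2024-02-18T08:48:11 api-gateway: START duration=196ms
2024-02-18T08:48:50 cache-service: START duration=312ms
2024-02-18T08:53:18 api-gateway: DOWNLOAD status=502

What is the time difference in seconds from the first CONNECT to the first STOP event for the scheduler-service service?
396

To find the time between events:

1. Locate the first CONNECT event for scheduler-service: 2024-02-18T08:02:27
2. Locate the first STOP event for scheduler-service: 2024-02-18T08:09:03
3. Calculate the difference: 2024-02-18T08:09:03 - 2024-02-18T08:02:27 = 396 seconds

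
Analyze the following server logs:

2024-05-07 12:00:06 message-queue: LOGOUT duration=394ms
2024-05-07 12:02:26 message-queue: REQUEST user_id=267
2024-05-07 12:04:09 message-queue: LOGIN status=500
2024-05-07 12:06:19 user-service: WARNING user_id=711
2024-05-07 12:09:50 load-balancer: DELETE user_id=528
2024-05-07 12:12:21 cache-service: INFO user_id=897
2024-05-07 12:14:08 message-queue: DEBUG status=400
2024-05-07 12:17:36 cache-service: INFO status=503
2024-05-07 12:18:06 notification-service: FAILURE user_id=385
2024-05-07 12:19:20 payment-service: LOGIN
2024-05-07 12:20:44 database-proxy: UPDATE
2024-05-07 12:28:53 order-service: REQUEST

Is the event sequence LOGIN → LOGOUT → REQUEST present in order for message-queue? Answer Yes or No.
No

To verify sequence order:

1. Find all events in sequence LOGIN → LOGOUT → REQUEST for message-queue
2. Extract their timestamps
3. Check if timestamps are in ascending order
4. Result: No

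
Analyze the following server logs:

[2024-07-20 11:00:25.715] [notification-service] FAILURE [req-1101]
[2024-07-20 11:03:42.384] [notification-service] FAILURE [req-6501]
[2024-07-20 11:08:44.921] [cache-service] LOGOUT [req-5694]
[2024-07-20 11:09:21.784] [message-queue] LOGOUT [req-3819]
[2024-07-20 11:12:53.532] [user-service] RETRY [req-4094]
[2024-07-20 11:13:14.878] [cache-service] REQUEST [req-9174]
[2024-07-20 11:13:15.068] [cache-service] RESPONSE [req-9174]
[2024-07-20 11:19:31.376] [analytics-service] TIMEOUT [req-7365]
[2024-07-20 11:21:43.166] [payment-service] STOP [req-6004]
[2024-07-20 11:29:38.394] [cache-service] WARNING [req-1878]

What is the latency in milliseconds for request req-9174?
190

To calculate latency:

1. Find REQUEST with id req-9174: 2024-07-20 11:13:14.878
2. Find RESPONSE with id req-9174: 2024-07-20 11:13:15.068
3. Latency: 2024-07-20 11:13:15.068 - 2024-07-20 11:13:14.878 = 190ms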